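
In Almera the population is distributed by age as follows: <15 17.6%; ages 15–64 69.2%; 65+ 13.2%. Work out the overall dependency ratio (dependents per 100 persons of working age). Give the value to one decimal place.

Total dependency ratio = (17.6 + 13.2) / 69.2 × 100 = 30.8 / 69.2 × 100 = 44.5

Total dependency ratio: 44.5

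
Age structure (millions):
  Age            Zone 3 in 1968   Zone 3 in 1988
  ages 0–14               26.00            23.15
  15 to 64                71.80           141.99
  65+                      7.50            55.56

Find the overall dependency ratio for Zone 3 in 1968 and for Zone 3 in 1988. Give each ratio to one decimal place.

Zone 3 in 1968: 46.7
Zone 3 in 1988: 55.4

Zone 3 in 1968: (26.00 + 7.50) / 71.80 × 100 = 33.50 / 71.80 × 100 = 46.7
Zone 3 in 1988: (23.15 + 55.56) / 141.99 × 100 = 78.71 / 141.99 × 100 = 55.4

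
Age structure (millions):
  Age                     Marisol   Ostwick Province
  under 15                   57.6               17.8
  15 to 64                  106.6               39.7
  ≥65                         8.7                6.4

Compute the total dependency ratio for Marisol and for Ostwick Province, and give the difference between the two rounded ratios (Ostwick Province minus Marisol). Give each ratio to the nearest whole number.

Marisol: (57.6 + 8.7) / 106.6 × 100 = 66.3 / 106.6 × 100 = 62
Ostwick Province: (17.8 + 6.4) / 39.7 × 100 = 24.2 / 39.7 × 100 = 61

Marisol: 62
Ostwick Province: 61
Difference: -1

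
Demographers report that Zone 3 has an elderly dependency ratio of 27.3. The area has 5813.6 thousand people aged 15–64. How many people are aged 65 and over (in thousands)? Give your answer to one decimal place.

Aged 65 and over: 1587.1

Old-age dependency ratio = elderly / working-age × 100
27.3 = E / 5813.6 × 100
⇒ 1587.1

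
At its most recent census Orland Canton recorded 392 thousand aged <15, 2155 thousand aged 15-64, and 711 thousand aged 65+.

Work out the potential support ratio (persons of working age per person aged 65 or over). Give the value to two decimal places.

Potential support ratio = 2155 / 711 = 3.03

Potential support ratio: 3.03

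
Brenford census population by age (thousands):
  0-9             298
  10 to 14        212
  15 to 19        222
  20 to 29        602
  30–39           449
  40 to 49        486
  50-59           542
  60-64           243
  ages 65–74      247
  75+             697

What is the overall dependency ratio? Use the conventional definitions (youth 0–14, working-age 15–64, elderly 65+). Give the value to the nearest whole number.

0–14: 298 + 212 = 510
15–64: 222 + 602 + 449 + 486 + 542 + 243 = 2,544
65+: 247 + 697 = 944
Total dependency ratio = (510 + 944) / 2,544 × 100 = 1,454 / 2,544 × 100 = 57

Total dependency ratio: 57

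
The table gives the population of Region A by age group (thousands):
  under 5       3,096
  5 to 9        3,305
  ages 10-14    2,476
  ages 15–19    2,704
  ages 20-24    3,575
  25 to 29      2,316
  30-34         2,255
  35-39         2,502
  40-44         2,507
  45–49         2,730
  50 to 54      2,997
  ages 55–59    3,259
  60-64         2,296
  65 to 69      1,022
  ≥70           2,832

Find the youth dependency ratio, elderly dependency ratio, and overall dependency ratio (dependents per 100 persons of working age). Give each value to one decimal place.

0–14: 3,096 + 3,305 + 2,476 = 8,877
15–64: 2,704 + 3,575 + 2,316 + 2,255 + 2,502 + 2,507 + 2,730 + 2,997 + 3,259 + 2,296 = 27,141
65+: 1,022 + 2,832 = 3,854
Youth dependency ratio = 8,877 / 27,141 × 100 = 32.7
Old-age dependency ratio = 3,854 / 27,141 × 100 = 14.2
Total dependency ratio = (8,877 + 3,854) / 27,141 × 100 = 12,731 / 27,141 × 100 = 46.9

Youth dependency ratio: 32.7
Old-age dependency ratio: 14.2
Total dependency ratio: 46.9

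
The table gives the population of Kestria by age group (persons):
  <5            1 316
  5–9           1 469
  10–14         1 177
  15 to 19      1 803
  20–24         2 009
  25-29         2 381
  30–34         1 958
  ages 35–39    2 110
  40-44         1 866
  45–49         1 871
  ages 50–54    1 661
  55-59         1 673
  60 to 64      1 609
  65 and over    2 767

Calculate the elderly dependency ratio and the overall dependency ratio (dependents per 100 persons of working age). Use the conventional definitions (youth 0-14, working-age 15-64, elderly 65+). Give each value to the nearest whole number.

Old-age dependency ratio: 15
Total dependency ratio: 36

0–14: 1 316 + 1 469 + 1 177 = 3 962
15–64: 1 803 + 2 009 + 2 381 + 1 958 + 2 110 + 1 866 + 1 871 + 1 661 + 1 673 + 1 609 = 18 941
65+: 2 767
Old-age dependency ratio = 2 767 / 18 941 × 100 = 15
Total dependency ratio = (3 962 + 2 767) / 18 941 × 100 = 6 729 / 18 941 × 100 = 36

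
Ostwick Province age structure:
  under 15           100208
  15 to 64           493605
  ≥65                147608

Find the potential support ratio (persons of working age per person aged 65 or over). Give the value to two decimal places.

Potential support ratio = 493605 / 147608 = 3.34

Potential support ratio: 3.34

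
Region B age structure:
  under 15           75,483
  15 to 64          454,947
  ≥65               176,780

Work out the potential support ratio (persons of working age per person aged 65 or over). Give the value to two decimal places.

Potential support ratio = 454,947 / 176,780 = 2.57

Potential support ratio: 2.57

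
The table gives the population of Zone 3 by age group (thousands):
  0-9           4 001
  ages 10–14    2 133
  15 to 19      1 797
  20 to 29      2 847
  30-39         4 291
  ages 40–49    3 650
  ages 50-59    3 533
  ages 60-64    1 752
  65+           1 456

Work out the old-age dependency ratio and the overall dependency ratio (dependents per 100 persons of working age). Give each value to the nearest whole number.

0–14: 4 001 + 2 133 = 6 134
15–64: 1 797 + 2 847 + 4 291 + 3 650 + 3 533 + 1 752 = 17 870
65+: 1 456
Old-age dependency ratio = 1 456 / 17 870 × 100 = 8
Total dependency ratio = (6 134 + 1 456) / 17 870 × 100 = 7 590 / 17 870 × 100 = 42

Old-age dependency ratio: 8
Total dependency ratio: 42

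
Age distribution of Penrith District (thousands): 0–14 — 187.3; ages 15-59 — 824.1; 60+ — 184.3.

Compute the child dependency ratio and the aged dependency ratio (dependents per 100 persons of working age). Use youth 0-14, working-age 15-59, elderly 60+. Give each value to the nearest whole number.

Youth dependency ratio: 23
Old-age dependency ratio: 22

Youth dependency ratio = 187.3 / 824.1 × 100 = 23
Old-age dependency ratio = 184.3 / 824.1 × 100 = 22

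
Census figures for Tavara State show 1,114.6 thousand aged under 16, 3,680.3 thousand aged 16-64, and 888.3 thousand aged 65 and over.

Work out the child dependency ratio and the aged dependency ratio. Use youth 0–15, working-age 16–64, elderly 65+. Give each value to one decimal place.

Youth dependency ratio: 30.3
Old-age dependency ratio: 24.1

Youth dependency ratio = 1,114.6 / 3,680.3 × 100 = 30.3
Old-age dependency ratio = 888.3 / 3,680.3 × 100 = 24.1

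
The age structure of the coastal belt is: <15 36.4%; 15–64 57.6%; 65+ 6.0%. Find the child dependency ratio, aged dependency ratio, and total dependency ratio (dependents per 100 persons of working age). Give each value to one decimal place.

Youth dependency ratio = 36.4 / 57.6 × 100 = 63.2
Old-age dependency ratio = 6.0 / 57.6 × 100 = 10.4
Total dependency ratio = (36.4 + 6.0) / 57.6 × 100 = 42.4 / 57.6 × 100 = 73.6

Youth dependency ratio: 63.2
Old-age dependency ratio: 10.4
Total dependency ratio: 73.6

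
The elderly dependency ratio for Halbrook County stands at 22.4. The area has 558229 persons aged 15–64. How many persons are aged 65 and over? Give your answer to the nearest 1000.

Old-age dependency ratio = elderly / working-age × 100
22.4 = E / 558229 × 100
⇒ 125000

Aged 65 and over: 125000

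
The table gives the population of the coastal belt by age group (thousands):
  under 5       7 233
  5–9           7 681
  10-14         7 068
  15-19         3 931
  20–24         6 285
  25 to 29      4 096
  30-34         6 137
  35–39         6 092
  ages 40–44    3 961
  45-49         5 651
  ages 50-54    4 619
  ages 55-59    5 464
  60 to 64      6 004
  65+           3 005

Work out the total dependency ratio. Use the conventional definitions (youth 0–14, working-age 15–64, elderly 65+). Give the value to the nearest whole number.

0–14: 7 233 + 7 681 + 7 068 = 21 982
15–64: 3 931 + 6 285 + 4 096 + 6 137 + 6 092 + 3 961 + 5 651 + 4 619 + 5 464 + 6 004 = 52 240
65+: 3 005
Total dependency ratio = (21 982 + 3 005) / 52 240 × 100 = 24 987 / 52 240 × 100 = 48

Total dependency ratio: 48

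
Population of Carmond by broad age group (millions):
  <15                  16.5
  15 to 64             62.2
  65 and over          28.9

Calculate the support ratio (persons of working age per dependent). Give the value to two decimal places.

Support ratio = 62.2 / (16.5 + 28.9) = 62.2 / 45.4 = 1.37

Support ratio: 1.37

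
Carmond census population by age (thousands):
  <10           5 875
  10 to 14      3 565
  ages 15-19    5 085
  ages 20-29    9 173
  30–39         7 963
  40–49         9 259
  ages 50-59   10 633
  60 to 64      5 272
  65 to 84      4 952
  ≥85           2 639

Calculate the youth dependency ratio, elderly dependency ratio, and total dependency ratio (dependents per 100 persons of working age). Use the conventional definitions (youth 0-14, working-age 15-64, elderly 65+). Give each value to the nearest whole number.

0–14: 5 875 + 3 565 = 9 440
15–64: 5 085 + 9 173 + 7 963 + 9 259 + 10 633 + 5 272 = 47 385
65+: 4 952 + 2 639 = 7 591
Youth dependency ratio = 9 440 / 47 385 × 100 = 20
Old-age dependency ratio = 7 591 / 47 385 × 100 = 16
Total dependency ratio = (9 440 + 7 591) / 47 385 × 100 = 17 031 / 47 385 × 100 = 36

Youth dependency ratio: 20
Old-age dependency ratio: 16
Total dependency ratio: 36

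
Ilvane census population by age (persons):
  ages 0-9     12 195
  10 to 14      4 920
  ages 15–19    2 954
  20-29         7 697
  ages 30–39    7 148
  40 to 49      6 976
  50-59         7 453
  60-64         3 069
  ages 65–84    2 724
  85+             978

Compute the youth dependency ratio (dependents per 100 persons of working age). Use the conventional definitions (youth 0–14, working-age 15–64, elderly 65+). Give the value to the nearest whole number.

0–14: 12 195 + 4 920 = 17 115
15–64: 2 954 + 7 697 + 7 148 + 6 976 + 7 453 + 3 069 = 35 297
65+: 2 724 + 978 = 3 702
Youth dependency ratio = 17 115 / 35 297 × 100 = 48

Youth dependency ratio: 48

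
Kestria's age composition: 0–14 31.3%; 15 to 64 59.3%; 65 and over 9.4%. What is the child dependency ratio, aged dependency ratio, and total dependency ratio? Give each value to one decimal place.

Youth dependency ratio = 31.3 / 59.3 × 100 = 52.8
Old-age dependency ratio = 9.4 / 59.3 × 100 = 15.9
Total dependency ratio = (31.3 + 9.4) / 59.3 × 100 = 40.7 / 59.3 × 100 = 68.6

Youth dependency ratio: 52.8
Old-age dependency ratio: 15.9
Total dependency ratio: 68.6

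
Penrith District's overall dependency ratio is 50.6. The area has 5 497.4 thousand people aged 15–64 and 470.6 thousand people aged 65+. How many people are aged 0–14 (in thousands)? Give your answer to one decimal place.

Total dependency ratio = (youth + elderly) / working-age × 100
50.6 = (Y + 470.6) / 5 497.4 × 100
⇒ 2 311.1

Aged 0–14: 2 311.1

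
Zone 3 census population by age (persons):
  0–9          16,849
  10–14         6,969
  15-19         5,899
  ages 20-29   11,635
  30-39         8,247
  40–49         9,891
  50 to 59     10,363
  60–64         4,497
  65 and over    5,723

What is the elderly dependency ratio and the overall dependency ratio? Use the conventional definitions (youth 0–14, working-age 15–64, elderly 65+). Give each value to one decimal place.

Old-age dependency ratio: 11.3
Total dependency ratio: 58.5

0–14: 16,849 + 6,969 = 23,818
15–64: 5,899 + 11,635 + 8,247 + 9,891 + 10,363 + 4,497 = 50,532
65+: 5,723
Old-age dependency ratio = 5,723 / 50,532 × 100 = 11.3
Total dependency ratio = (23,818 + 5,723) / 50,532 × 100 = 29,541 / 50,532 × 100 = 58.5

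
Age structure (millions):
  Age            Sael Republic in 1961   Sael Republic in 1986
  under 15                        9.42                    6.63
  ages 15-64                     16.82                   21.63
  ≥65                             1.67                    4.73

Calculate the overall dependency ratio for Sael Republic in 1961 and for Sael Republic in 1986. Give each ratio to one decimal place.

Sael Republic in 1961: 65.9
Sael Republic in 1986: 52.5

Sael Republic in 1961: (9.42 + 1.67) / 16.82 × 100 = 11.09 / 16.82 × 100 = 65.9
Sael Republic in 1986: (6.63 + 4.73) / 21.63 × 100 = 11.36 / 21.63 × 100 = 52.5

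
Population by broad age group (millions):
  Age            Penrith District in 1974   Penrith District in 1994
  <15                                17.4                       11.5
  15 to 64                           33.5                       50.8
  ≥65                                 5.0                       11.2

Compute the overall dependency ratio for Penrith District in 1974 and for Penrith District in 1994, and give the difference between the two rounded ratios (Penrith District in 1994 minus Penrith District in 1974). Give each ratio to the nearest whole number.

Penrith District in 1974: (17.4 + 5.0) / 33.5 × 100 = 22.4 / 33.5 × 100 = 67
Penrith District in 1994: (11.5 + 11.2) / 50.8 × 100 = 22.7 / 50.8 × 100 = 45

Penrith District in 1974: 67
Penrith District in 1994: 45
Difference: -22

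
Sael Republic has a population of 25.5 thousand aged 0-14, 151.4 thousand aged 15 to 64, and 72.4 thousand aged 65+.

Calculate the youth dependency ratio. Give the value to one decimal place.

Youth dependency ratio: 16.8

Youth dependency ratio = 25.5 / 151.4 × 100 = 16.8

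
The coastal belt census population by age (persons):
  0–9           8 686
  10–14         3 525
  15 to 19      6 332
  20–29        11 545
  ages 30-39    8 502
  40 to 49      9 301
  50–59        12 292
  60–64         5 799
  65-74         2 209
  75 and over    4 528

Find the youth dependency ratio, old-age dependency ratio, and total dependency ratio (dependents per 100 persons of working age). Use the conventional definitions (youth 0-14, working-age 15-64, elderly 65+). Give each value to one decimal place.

0–14: 8 686 + 3 525 = 12 211
15–64: 6 332 + 11 545 + 8 502 + 9 301 + 12 292 + 5 799 = 53 771
65+: 2 209 + 4 528 = 6 737
Youth dependency ratio = 12 211 / 53 771 × 100 = 22.7
Old-age dependency ratio = 6 737 / 53 771 × 100 = 12.5
Total dependency ratio = (12 211 + 6 737) / 53 771 × 100 = 18 948 / 53 771 × 100 = 35.2

Youth dependency ratio: 22.7
Old-age dependency ratio: 12.5
Total dependency ratio: 35.2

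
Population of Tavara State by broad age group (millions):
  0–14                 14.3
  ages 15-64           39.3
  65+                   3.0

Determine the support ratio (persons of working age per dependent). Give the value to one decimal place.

Support ratio: 2.3

Support ratio = 39.3 / (14.3 + 3.0) = 39.3 / 17.3 = 2.3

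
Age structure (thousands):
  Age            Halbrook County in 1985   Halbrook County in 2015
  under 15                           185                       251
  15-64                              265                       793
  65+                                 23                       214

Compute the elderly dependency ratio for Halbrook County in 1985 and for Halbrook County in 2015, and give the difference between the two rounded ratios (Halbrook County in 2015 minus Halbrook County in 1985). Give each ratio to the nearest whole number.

Halbrook County in 1985: 23 / 265 × 100 = 9
Halbrook County in 2015: 214 / 793 × 100 = 27

Halbrook County in 1985: 9
Halbrook County in 2015: 27
Difference: +18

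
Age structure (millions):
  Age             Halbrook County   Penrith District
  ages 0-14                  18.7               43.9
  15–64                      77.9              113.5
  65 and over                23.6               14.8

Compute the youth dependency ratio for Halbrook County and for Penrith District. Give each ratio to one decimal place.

Halbrook County: 24.0
Penrith District: 38.7

Halbrook County: 18.7 / 77.9 × 100 = 24.0
Penrith District: 43.9 / 113.5 × 100 = 38.7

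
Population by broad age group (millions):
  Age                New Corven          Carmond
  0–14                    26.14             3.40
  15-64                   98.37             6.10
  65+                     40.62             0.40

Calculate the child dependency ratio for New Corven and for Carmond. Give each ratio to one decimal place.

New Corven: 26.6
Carmond: 55.7

New Corven: 26.14 / 98.37 × 100 = 26.6
Carmond: 3.40 / 6.10 × 100 = 55.7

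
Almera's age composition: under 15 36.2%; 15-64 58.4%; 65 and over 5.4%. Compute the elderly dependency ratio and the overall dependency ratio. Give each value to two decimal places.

Old-age dependency ratio = 5.4 / 58.4 × 100 = 9.25
Total dependency ratio = (36.2 + 5.4) / 58.4 × 100 = 41.6 / 58.4 × 100 = 71.23

Old-age dependency ratio: 9.25
Total dependency ratio: 71.23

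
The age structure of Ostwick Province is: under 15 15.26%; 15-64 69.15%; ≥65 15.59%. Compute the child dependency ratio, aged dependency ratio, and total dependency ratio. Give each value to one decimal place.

Youth dependency ratio = 15.26 / 69.15 × 100 = 22.1
Old-age dependency ratio = 15.59 / 69.15 × 100 = 22.5
Total dependency ratio = (15.26 + 15.59) / 69.15 × 100 = 30.85 / 69.15 × 100 = 44.6

Youth dependency ratio: 22.1
Old-age dependency ratio: 22.5
Total dependency ratio: 44.6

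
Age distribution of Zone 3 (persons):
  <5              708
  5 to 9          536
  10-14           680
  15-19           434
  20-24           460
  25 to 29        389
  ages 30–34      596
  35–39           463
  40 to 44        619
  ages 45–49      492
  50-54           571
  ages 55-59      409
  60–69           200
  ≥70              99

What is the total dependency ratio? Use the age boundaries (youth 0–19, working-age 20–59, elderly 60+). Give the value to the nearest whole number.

Total dependency ratio: 66

0–19: 708 + 536 + 680 + 434 = 2358
20–59: 460 + 389 + 596 + 463 + 619 + 492 + 571 + 409 = 3999
60+: 200 + 99 = 299
Total dependency ratio = (2358 + 299) / 3999 × 100 = 2657 / 3999 × 100 = 66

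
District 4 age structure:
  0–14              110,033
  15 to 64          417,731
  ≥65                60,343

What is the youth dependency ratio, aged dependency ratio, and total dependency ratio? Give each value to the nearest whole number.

Youth dependency ratio = 110,033 / 417,731 × 100 = 26
Old-age dependency ratio = 60,343 / 417,731 × 100 = 14
Total dependency ratio = (110,033 + 60,343) / 417,731 × 100 = 170,376 / 417,731 × 100 = 41

Youth dependency ratio: 26
Old-age dependency ratio: 14
Total dependency ratio: 41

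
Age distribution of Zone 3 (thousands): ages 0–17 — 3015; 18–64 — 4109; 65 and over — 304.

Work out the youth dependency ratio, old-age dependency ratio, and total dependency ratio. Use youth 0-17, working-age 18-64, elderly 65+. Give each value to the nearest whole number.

Youth dependency ratio = 3015 / 4109 × 100 = 73
Old-age dependency ratio = 304 / 4109 × 100 = 7
Total dependency ratio = (3015 + 304) / 4109 × 100 = 3319 / 4109 × 100 = 81

Youth dependency ratio: 73
Old-age dependency ratio: 7
Total dependency ratio: 81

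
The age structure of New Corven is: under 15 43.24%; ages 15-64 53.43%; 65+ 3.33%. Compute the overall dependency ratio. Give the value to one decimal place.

Total dependency ratio = (43.24 + 3.33) / 53.43 × 100 = 46.57 / 53.43 × 100 = 87.2

Total dependency ratio: 87.2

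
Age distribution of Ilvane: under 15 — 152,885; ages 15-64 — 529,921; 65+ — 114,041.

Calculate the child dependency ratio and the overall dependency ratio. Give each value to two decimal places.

Youth dependency ratio = 152,885 / 529,921 × 100 = 28.85
Total dependency ratio = (152,885 + 114,041) / 529,921 × 100 = 266,926 / 529,921 × 100 = 50.37

Youth dependency ratio: 28.85
Total dependency ratio: 50.37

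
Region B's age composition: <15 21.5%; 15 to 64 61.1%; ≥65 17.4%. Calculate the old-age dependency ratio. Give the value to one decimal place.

Old-age dependency ratio = 17.4 / 61.1 × 100 = 28.5

Old-age dependency ratio: 28.5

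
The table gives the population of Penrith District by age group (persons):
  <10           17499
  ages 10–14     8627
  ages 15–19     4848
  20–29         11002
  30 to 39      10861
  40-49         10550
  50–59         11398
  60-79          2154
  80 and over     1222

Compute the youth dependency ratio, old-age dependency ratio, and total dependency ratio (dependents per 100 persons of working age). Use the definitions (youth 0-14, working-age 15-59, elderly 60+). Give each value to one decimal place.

0–14: 17499 + 8627 = 26126
15–59: 4848 + 11002 + 10861 + 10550 + 11398 = 48659
60+: 2154 + 1222 = 3376
Youth dependency ratio = 26126 / 48659 × 100 = 53.7
Old-age dependency ratio = 3376 / 48659 × 100 = 6.9
Total dependency ratio = (26126 + 3376) / 48659 × 100 = 29502 / 48659 × 100 = 60.6

Youth dependency ratio: 53.7
Old-age dependency ratio: 6.9
Total dependency ratio: 60.6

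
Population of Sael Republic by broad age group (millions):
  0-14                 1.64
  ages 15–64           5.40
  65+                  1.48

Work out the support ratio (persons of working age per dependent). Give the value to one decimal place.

Support ratio: 1.7

Support ratio = 5.40 / (1.64 + 1.48) = 5.40 / 3.12 = 1.7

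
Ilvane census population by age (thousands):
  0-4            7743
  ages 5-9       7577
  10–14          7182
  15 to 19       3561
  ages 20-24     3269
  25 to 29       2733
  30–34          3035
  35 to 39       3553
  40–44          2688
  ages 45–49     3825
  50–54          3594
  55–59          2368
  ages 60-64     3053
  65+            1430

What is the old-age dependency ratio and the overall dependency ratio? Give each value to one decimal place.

0–14: 7743 + 7577 + 7182 = 22502
15–64: 3561 + 3269 + 2733 + 3035 + 3553 + 2688 + 3825 + 3594 + 2368 + 3053 = 31679
65+: 1430
Old-age dependency ratio = 1430 / 31679 × 100 = 4.5
Total dependency ratio = (22502 + 1430) / 31679 × 100 = 23932 / 31679 × 100 = 75.5

Old-age dependency ratio: 4.5
Total dependency ratio: 75.5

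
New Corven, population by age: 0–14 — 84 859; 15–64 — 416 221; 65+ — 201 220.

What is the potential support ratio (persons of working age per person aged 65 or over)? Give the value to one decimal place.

Potential support ratio = 416 221 / 201 220 = 2.1

Potential support ratio: 2.1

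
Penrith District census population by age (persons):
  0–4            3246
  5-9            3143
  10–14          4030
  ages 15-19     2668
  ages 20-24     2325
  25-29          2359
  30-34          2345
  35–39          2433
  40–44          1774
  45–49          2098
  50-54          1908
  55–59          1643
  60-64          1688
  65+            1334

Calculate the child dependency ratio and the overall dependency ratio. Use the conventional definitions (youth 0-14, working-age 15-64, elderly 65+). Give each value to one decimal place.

0–14: 3246 + 3143 + 4030 = 10419
15–64: 2668 + 2325 + 2359 + 2345 + 2433 + 1774 + 2098 + 1908 + 1643 + 1688 = 21241
65+: 1334
Youth dependency ratio = 10419 / 21241 × 100 = 49.1
Total dependency ratio = (10419 + 1334) / 21241 × 100 = 11753 / 21241 × 100 = 55.3

Youth dependency ratio: 49.1
Total dependency ratio: 55.3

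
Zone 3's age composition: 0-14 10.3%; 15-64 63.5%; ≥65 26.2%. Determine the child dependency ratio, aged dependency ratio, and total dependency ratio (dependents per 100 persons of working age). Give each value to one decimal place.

Youth dependency ratio = 10.3 / 63.5 × 100 = 16.2
Old-age dependency ratio = 26.2 / 63.5 × 100 = 41.3
Total dependency ratio = (10.3 + 26.2) / 63.5 × 100 = 36.5 / 63.5 × 100 = 57.5

Youth dependency ratio: 16.2
Old-age dependency ratio: 41.3
Total dependency ratio: 57.5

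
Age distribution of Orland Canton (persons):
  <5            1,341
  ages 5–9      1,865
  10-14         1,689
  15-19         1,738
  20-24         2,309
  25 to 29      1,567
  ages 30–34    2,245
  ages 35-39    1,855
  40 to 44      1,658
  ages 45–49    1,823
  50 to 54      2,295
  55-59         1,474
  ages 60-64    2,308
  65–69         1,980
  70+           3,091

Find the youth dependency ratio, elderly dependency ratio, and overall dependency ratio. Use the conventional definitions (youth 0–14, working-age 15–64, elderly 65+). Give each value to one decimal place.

0–14: 1,341 + 1,865 + 1,689 = 4,895
15–64: 1,738 + 2,309 + 1,567 + 2,245 + 1,855 + 1,658 + 1,823 + 2,295 + 1,474 + 2,308 = 19,272
65+: 1,980 + 3,091 = 5,071
Youth dependency ratio = 4,895 / 19,272 × 100 = 25.4
Old-age dependency ratio = 5,071 / 19,272 × 100 = 26.3
Total dependency ratio = (4,895 + 5,071) / 19,272 × 100 = 9,966 / 19,272 × 100 = 51.7

Youth dependency ratio: 25.4
Old-age dependency ratio: 26.3
Total dependency ratio: 51.7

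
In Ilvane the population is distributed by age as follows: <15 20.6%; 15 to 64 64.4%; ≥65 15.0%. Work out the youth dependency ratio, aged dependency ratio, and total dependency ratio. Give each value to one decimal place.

Youth dependency ratio: 32.0
Old-age dependency ratio: 23.3
Total dependency ratio: 55.3

Youth dependency ratio = 20.6 / 64.4 × 100 = 32.0
Old-age dependency ratio = 15.0 / 64.4 × 100 = 23.3
Total dependency ratio = (20.6 + 15.0) / 64.4 × 100 = 35.6 / 64.4 × 100 = 55.3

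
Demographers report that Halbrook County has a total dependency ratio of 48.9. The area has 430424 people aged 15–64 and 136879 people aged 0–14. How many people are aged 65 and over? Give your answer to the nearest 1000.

Aged 65 and over: 74000

Total dependency ratio = (youth + elderly) / working-age × 100
48.9 = (136879 + E) / 430424 × 100
⇒ 74000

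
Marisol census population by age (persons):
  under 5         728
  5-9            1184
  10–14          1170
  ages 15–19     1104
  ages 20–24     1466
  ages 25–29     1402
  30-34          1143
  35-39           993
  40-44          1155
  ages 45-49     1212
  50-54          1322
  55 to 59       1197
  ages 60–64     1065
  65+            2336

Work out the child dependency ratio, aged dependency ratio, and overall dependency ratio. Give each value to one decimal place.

Youth dependency ratio: 25.6
Old-age dependency ratio: 19.4
Total dependency ratio: 44.9

0–14: 728 + 1184 + 1170 = 3082
15–64: 1104 + 1466 + 1402 + 1143 + 993 + 1155 + 1212 + 1322 + 1197 + 1065 = 12059
65+: 2336
Youth dependency ratio = 3082 / 12059 × 100 = 25.6
Old-age dependency ratio = 2336 / 12059 × 100 = 19.4
Total dependency ratio = (3082 + 2336) / 12059 × 100 = 5418 / 12059 × 100 = 44.9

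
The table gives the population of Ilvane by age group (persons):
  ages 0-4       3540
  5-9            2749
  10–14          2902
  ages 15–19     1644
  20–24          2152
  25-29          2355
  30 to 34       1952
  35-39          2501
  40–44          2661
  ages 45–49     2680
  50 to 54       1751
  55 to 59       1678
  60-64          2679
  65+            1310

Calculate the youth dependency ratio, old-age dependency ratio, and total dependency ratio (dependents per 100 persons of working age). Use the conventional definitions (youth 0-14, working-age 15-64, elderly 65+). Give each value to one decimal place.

0–14: 3540 + 2749 + 2902 = 9191
15–64: 1644 + 2152 + 2355 + 1952 + 2501 + 2661 + 2680 + 1751 + 1678 + 2679 = 22053
65+: 1310
Youth dependency ratio = 9191 / 22053 × 100 = 41.7
Old-age dependency ratio = 1310 / 22053 × 100 = 5.9
Total dependency ratio = (9191 + 1310) / 22053 × 100 = 10501 / 22053 × 100 = 47.6

Youth dependency ratio: 41.7
Old-age dependency ratio: 5.9
Total dependency ratio: 47.6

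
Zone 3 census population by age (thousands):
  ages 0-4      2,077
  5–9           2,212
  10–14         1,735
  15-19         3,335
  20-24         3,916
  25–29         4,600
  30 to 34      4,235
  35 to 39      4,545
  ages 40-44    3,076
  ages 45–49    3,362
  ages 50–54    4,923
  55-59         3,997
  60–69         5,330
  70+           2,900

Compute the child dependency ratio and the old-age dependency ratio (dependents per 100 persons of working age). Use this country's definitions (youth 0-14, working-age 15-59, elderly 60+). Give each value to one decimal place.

0–14: 2,077 + 2,212 + 1,735 = 6,024
15–59: 3,335 + 3,916 + 4,600 + 4,235 + 4,545 + 3,076 + 3,362 + 4,923 + 3,997 = 35,989
60+: 5,330 + 2,900 = 8,230
Youth dependency ratio = 6,024 / 35,989 × 100 = 16.7
Old-age dependency ratio = 8,230 / 35,989 × 100 = 22.9

Youth dependency ratio: 16.7
Old-age dependency ratio: 22.9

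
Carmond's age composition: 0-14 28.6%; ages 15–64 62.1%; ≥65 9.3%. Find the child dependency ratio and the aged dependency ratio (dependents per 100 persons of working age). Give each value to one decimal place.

Youth dependency ratio = 28.6 / 62.1 × 100 = 46.1
Old-age dependency ratio = 9.3 / 62.1 × 100 = 15.0

Youth dependency ratio: 46.1
Old-age dependency ratio: 15.0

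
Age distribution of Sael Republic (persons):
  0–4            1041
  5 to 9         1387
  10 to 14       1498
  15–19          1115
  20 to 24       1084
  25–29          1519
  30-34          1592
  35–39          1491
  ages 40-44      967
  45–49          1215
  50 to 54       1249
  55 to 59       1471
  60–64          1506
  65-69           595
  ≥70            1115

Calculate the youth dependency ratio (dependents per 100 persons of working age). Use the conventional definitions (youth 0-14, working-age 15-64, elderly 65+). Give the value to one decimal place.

0–14: 1041 + 1387 + 1498 = 3926
15–64: 1115 + 1084 + 1519 + 1592 + 1491 + 967 + 1215 + 1249 + 1471 + 1506 = 13209
65+: 595 + 1115 = 1710
Youth dependency ratio = 3926 / 13209 × 100 = 29.7

Youth dependency ratio: 29.7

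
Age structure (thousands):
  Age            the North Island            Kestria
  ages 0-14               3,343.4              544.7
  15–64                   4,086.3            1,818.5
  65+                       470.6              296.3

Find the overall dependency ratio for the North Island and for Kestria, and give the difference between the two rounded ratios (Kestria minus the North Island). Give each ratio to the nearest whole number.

the North Island: (3,343.4 + 470.6) / 4,086.3 × 100 = 3,814.0 / 4,086.3 × 100 = 93
Kestria: (544.7 + 296.3) / 1,818.5 × 100 = 841.0 / 1,818.5 × 100 = 46

the North Island: 93
Kestria: 46
Difference: -47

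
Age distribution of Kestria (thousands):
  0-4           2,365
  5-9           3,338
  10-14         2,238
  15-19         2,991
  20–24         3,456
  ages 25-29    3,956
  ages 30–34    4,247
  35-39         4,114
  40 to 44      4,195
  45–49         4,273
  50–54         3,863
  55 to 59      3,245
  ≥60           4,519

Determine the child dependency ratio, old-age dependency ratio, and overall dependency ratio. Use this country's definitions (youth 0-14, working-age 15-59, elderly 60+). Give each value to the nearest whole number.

Youth dependency ratio: 23
Old-age dependency ratio: 13
Total dependency ratio: 36

0–14: 2,365 + 3,338 + 2,238 = 7,941
15–59: 2,991 + 3,456 + 3,956 + 4,247 + 4,114 + 4,195 + 4,273 + 3,863 + 3,245 = 34,340
60+: 4,519
Youth dependency ratio = 7,941 / 34,340 × 100 = 23
Old-age dependency ratio = 4,519 / 34,340 × 100 = 13
Total dependency ratio = (7,941 + 4,519) / 34,340 × 100 = 12,460 / 34,340 × 100 = 36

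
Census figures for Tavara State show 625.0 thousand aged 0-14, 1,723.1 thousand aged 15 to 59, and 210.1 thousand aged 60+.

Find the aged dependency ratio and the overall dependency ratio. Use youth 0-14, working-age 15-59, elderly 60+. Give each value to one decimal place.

Old-age dependency ratio: 12.2
Total dependency ratio: 48.5

Old-age dependency ratio = 210.1 / 1,723.1 × 100 = 12.2
Total dependency ratio = (625.0 + 210.1) / 1,723.1 × 100 = 835.1 / 1,723.1 × 100 = 48.5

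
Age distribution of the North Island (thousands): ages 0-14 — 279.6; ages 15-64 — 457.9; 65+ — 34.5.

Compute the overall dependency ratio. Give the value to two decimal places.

Total dependency ratio: 68.60

Total dependency ratio = (279.6 + 34.5) / 457.9 × 100 = 314.1 / 457.9 × 100 = 68.60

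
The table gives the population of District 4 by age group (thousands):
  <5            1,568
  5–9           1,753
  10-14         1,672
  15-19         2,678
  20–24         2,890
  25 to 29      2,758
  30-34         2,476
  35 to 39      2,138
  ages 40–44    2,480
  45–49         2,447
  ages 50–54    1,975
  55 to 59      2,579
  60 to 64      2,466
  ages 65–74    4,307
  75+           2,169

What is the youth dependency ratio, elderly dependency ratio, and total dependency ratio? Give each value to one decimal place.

0–14: 1,568 + 1,753 + 1,672 = 4,993
15–64: 2,678 + 2,890 + 2,758 + 2,476 + 2,138 + 2,480 + 2,447 + 1,975 + 2,579 + 2,466 = 24,887
65+: 4,307 + 2,169 = 6,476
Youth dependency ratio = 4,993 / 24,887 × 100 = 20.1
Old-age dependency ratio = 6,476 / 24,887 × 100 = 26.0
Total dependency ratio = (4,993 + 6,476) / 24,887 × 100 = 11,469 / 24,887 × 100 = 46.1

Youth dependency ratio: 20.1
Old-age dependency ratio: 26.0
Total dependency ratio: 46.1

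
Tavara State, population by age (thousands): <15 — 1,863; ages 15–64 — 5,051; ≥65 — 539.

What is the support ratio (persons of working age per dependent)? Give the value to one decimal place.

Support ratio: 2.1

Support ratio = 5,051 / (1,863 + 539) = 5,051 / 2,402 = 2.1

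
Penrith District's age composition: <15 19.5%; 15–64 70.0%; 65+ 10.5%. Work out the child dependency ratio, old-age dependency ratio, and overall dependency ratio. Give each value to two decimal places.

Youth dependency ratio: 27.86
Old-age dependency ratio: 15.00
Total dependency ratio: 42.86

Youth dependency ratio = 19.5 / 70.0 × 100 = 27.86
Old-age dependency ratio = 10.5 / 70.0 × 100 = 15.00
Total dependency ratio = (19.5 + 10.5) / 70.0 × 100 = 30.0 / 70.0 × 100 = 42.86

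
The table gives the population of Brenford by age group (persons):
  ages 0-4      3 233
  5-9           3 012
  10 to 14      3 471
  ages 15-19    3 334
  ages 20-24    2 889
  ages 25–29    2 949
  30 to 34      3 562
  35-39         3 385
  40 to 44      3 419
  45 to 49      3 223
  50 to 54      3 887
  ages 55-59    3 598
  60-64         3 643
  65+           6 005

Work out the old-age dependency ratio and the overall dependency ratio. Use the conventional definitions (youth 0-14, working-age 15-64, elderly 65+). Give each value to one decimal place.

0–14: 3 233 + 3 012 + 3 471 = 9 716
15–64: 3 334 + 2 889 + 2 949 + 3 562 + 3 385 + 3 419 + 3 223 + 3 887 + 3 598 + 3 643 = 33 889
65+: 6 005
Old-age dependency ratio = 6 005 / 33 889 × 100 = 17.7
Total dependency ratio = (9 716 + 6 005) / 33 889 × 100 = 15 721 / 33 889 × 100 = 46.4

Old-age dependency ratio: 17.7
Total dependency ratio: 46.4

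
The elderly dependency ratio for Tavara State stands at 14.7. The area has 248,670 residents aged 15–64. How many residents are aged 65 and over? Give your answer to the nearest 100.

Old-age dependency ratio = elderly / working-age × 100
14.7 = E / 248,670 × 100
⇒ 36,600

Aged 65 and over: 36,600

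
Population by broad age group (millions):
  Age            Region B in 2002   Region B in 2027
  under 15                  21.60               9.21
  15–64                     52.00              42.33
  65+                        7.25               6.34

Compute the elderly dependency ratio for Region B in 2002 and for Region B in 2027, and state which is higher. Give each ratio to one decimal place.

Region B in 2002: 13.9
Region B in 2027: 15.0
Higher: Region B in 2027

Region B in 2002: 7.25 / 52.00 × 100 = 13.9
Region B in 2027: 6.34 / 42.33 × 100 = 15.0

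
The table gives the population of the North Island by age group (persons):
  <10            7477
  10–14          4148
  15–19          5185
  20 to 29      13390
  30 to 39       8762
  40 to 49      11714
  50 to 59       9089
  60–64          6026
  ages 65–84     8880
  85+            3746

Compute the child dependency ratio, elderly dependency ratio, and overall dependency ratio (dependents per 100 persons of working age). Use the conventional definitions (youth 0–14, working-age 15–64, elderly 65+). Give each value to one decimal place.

0–14: 7477 + 4148 = 11625
15–64: 5185 + 13390 + 8762 + 11714 + 9089 + 6026 = 54166
65+: 8880 + 3746 = 12626
Youth dependency ratio = 11625 / 54166 × 100 = 21.5
Old-age dependency ratio = 12626 / 54166 × 100 = 23.3
Total dependency ratio = (11625 + 12626) / 54166 × 100 = 24251 / 54166 × 100 = 44.8

Youth dependency ratio: 21.5
Old-age dependency ratio: 23.3
Total dependency ratio: 44.8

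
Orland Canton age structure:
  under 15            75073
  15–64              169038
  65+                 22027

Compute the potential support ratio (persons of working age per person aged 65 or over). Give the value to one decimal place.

Potential support ratio = 169038 / 22027 = 7.7

Potential support ratio: 7.7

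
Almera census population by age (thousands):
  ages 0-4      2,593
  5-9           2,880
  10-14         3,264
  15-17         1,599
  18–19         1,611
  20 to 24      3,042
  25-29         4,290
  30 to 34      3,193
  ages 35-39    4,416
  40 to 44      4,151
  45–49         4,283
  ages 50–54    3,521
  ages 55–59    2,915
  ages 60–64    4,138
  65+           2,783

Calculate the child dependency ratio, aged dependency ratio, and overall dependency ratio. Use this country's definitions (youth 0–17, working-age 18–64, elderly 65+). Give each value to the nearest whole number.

Youth dependency ratio: 29
Old-age dependency ratio: 8
Total dependency ratio: 37

0–17: 2,593 + 2,880 + 3,264 + 1,599 = 10,336
18–64: 1,611 + 3,042 + 4,290 + 3,193 + 4,416 + 4,151 + 4,283 + 3,521 + 2,915 + 4,138 = 35,560
65+: 2,783
Youth dependency ratio = 10,336 / 35,560 × 100 = 29
Old-age dependency ratio = 2,783 / 35,560 × 100 = 8
Total dependency ratio = (10,336 + 2,783) / 35,560 × 100 = 13,119 / 35,560 × 100 = 37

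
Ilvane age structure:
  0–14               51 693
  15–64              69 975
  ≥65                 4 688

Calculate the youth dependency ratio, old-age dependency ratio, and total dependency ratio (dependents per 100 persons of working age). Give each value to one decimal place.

Youth dependency ratio = 51 693 / 69 975 × 100 = 73.9
Old-age dependency ratio = 4 688 / 69 975 × 100 = 6.7
Total dependency ratio = (51 693 + 4 688) / 69 975 × 100 = 56 381 / 69 975 × 100 = 80.6

Youth dependency ratio: 73.9
Old-age dependency ratio: 6.7
Total dependency ratio: 80.6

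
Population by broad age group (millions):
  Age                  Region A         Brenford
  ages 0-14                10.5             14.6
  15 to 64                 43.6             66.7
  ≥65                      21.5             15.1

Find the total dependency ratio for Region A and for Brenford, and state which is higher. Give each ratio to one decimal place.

Region A: (10.5 + 21.5) / 43.6 × 100 = 32.0 / 43.6 × 100 = 73.4
Brenford: (14.6 + 15.1) / 66.7 × 100 = 29.7 / 66.7 × 100 = 44.5

Region A: 73.4
Brenford: 44.5
Higher: Region A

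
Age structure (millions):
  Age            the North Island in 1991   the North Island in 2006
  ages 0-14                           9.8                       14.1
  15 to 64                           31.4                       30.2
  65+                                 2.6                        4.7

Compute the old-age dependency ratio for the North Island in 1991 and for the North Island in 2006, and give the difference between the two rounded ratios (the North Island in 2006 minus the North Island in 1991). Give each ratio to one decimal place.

the North Island in 1991: 8.3
the North Island in 2006: 15.6
Difference: +7.3

the North Island in 1991: 2.6 / 31.4 × 100 = 8.3
the North Island in 2006: 4.7 / 30.2 × 100 = 15.6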